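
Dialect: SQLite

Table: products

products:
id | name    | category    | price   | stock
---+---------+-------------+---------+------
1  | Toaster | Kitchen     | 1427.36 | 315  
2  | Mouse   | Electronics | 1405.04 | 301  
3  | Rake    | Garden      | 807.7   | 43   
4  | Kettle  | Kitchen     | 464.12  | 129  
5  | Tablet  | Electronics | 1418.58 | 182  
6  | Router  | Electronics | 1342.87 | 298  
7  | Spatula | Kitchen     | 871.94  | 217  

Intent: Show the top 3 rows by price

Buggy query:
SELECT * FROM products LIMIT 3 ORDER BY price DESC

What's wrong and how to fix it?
Bug: ORDER BY cannot follow LIMIT; LIMIT is the final clause

Fix: Sort with ORDER BY, then apply LIMIT

Corrected query:
SELECT * FROM products ORDER BY price DESC LIMIT 3

Result:
id | name    | category    | price   | stock
---+---------+-------------+---------+------
1  | Toaster | Kitchen     | 1427.36 | 315  
5  | Tablet  | Electronics | 1418.58 | 182  
2  | Mouse   | Electronics | 1405.04 | 301  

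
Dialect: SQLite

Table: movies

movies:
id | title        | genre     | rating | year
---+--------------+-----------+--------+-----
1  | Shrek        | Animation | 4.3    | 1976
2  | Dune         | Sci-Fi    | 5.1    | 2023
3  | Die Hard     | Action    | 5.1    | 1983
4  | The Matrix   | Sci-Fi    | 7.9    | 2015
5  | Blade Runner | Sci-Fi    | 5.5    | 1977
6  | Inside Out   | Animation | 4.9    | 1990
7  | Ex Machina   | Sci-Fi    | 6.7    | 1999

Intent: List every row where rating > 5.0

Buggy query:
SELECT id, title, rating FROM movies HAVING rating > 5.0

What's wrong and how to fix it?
Bug: This is a non-aggregate query (no GROUP BY, no aggregates), so in SQLite the HAVING clause is invalid here; a row-level condition belongs in WHERE

Fix: Use WHERE for row-level filtering

Corrected query:
SELECT id, title, rating FROM movies WHERE rating > 5.0

Result:
id | title        | rating
---+--------------+-------
2  | Dune         | 5.1   
3  | Die Hard     | 5.1   
4  | The Matrix   | 7.9   
5  | Blade Runner | 5.5   
7  | Ex Machina   | 6.7   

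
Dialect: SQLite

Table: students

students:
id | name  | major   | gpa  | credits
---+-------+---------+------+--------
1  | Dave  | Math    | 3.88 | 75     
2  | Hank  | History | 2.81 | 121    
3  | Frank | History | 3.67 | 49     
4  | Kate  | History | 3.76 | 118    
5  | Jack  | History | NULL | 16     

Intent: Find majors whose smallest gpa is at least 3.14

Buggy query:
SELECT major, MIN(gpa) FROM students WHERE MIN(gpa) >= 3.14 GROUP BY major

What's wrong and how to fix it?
Bug: Aggregates like MIN are computed per group after WHERE runs

Fix: Replace WHERE with HAVING after the GROUP BY

Corrected query:
SELECT major, MIN(gpa) FROM students GROUP BY major HAVING MIN(gpa) >= 3.14

Result:
major | MIN(gpa)
------+---------
Math  | 3.88    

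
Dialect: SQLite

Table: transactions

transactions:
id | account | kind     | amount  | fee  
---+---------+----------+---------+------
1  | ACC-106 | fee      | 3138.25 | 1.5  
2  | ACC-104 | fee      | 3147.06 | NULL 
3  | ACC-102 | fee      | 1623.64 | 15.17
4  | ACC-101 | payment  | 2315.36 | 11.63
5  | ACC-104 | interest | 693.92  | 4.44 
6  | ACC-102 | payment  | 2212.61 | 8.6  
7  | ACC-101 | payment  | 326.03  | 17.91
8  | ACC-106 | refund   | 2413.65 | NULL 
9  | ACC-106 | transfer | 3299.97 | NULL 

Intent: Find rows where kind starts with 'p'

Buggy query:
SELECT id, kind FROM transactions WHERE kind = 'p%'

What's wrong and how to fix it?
Bug: Wildcards only work with LIKE; '=' treats '%' as a literal character

Fix: Use LIKE for wildcard pattern matching

Corrected query:
SELECT id, kind FROM transactions WHERE kind LIKE 'p%'

Result:
id | kind   
---+--------
4  | payment
6  | payment
7  | payment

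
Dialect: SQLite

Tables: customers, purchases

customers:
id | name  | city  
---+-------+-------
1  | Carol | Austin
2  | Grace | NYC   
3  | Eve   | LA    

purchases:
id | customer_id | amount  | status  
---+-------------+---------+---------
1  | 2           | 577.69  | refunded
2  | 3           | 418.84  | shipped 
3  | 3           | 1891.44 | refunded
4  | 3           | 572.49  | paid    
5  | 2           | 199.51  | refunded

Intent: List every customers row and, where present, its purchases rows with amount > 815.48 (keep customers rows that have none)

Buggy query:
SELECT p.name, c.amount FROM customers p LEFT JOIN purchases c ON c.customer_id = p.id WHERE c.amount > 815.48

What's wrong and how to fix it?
Bug: A WHERE condition on the right-hand table after LEFT JOIN drops unmatched parents

Fix: Put 'c.amount > 815.48' in the JOIN's ON clause instead of WHERE

Corrected query:
SELECT p.name, c.amount FROM customers p LEFT JOIN purchases c ON c.customer_id = p.id AND c.amount > 815.48

Result:
name  | amount 
------+--------
Carol | NULL   
Grace | NULL   
Eve   | 1891.44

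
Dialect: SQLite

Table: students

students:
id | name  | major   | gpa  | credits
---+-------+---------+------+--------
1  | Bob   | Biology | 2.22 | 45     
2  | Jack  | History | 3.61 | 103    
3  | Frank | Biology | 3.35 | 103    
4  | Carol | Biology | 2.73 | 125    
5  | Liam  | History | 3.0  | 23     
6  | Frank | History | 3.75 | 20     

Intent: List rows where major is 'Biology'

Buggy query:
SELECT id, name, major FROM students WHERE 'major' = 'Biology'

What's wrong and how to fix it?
Bug: 'major' in single quotes is a string literal, not the column; the comparison is literal-vs-literal and never true

Fix: Reference the column as major without single quotes

Corrected query:
SELECT id, name, major FROM students WHERE major = 'Biology'

Result:
id | name  | major  
---+-------+--------
1  | Bob   | Biology
3  | Frank | Biology
4  | Carol | Biology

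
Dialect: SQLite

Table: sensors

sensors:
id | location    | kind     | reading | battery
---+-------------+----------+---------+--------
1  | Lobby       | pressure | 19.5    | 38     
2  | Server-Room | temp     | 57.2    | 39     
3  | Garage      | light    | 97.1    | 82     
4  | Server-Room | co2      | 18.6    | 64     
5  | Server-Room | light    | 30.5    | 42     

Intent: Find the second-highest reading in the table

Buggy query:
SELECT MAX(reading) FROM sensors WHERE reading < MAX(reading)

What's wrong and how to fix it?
Bug: MAX(reading) on the right of the comparison is an aggregate-in-WHERE error

Fix: Put the inner MAX in a scalar subquery

Corrected query:
SELECT MAX(reading) FROM sensors WHERE reading < (SELECT MAX(reading) FROM sensors)

Result:
MAX(reading)
------------
57.2        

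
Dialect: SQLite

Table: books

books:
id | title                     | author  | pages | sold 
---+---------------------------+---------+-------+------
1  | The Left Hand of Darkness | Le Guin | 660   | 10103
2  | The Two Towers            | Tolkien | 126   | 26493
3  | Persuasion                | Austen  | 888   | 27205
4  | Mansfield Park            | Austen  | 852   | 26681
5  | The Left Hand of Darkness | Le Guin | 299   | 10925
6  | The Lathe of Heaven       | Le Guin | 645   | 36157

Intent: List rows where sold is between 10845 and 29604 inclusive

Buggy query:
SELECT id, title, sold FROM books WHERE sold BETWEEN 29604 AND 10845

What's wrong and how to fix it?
Bug: The bounds are reversed; BETWEEN a AND b requires a <= b to match anything

Fix: Swap the bounds so the smaller value comes first

Corrected query:
SELECT id, title, sold FROM books WHERE sold BETWEEN 10845 AND 29604

Result:
id | title                     | sold 
---+---------------------------+------
2  | The Two Towers            | 26493
3  | Persuasion                | 27205
4  | Mansfield Park            | 26681
5  | The Left Hand of Darkness | 10925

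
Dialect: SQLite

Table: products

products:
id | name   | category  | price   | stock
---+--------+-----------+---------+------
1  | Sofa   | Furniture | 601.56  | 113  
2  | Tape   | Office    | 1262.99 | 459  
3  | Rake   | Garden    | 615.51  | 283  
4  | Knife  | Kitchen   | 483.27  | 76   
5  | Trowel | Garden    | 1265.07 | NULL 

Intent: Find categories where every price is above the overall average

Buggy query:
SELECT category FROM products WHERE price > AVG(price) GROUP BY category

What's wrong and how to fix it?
Bug: AVG() is an aggregate; it can't sit directly in WHERE

Fix: Compute the overall average in a scalar subquery and compare each group's MIN against it in HAVING

Corrected query:
SELECT category FROM products GROUP BY category HAVING MIN(price) > (SELECT AVG(price) FROM products)

Result:
category
--------
Office  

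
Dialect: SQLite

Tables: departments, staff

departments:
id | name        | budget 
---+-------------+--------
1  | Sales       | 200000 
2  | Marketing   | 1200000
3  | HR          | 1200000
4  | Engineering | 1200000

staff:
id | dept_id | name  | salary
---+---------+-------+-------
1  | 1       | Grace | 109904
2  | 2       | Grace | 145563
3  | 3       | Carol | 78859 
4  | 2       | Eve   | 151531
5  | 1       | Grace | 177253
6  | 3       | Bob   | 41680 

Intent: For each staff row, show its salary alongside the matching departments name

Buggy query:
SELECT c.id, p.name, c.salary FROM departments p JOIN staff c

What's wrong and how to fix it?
Bug: JOIN with no ON clause produces a cartesian product; every staff row pairs with every departments row

Fix: Specify the join condition linking the foreign key to the parent id

Corrected query:
SELECT c.id, p.name, c.salary FROM departments p JOIN staff c ON c.dept_id = p.id

Result:
id | name      | salary
---+-----------+-------
1  | Sales     | 109904
2  | Marketing | 145563
3  | HR        | 78859 
4  | Marketing | 151531
5  | Sales     | 177253
6  | HR        | 41680 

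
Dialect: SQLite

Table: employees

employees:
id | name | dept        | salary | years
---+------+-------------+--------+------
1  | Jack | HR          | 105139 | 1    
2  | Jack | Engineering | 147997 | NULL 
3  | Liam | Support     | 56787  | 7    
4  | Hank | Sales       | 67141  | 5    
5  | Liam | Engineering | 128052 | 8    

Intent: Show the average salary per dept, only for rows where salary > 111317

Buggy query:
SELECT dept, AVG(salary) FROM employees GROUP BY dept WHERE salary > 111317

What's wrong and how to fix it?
Bug: WHERE cannot follow GROUP BY

Fix: Place WHERE between FROM and GROUP BY

Corrected query:
SELECT dept, AVG(salary) FROM employees WHERE salary > 111317 GROUP BY dept

Result:
dept        | AVG(salary)
------------+------------
Engineering | 138024.5   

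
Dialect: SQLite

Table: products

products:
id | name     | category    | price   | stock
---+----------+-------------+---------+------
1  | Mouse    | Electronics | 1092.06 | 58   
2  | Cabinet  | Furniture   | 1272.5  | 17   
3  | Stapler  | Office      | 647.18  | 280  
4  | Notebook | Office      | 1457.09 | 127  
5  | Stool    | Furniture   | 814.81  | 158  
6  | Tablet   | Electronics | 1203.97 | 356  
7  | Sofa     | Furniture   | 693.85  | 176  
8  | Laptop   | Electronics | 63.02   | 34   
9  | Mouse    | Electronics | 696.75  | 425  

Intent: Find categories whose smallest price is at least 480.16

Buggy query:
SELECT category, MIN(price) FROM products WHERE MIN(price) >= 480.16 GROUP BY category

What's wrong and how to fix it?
Bug: Aggregates like MIN are computed per group after WHERE runs

Fix: Use HAVING for the per-group MIN condition

Corrected query:
SELECT category, MIN(price) FROM products GROUP BY category HAVING MIN(price) >= 480.16

Result:
category  | MIN(price)
----------+-----------
Furniture | 693.85    
Office    | 647.18    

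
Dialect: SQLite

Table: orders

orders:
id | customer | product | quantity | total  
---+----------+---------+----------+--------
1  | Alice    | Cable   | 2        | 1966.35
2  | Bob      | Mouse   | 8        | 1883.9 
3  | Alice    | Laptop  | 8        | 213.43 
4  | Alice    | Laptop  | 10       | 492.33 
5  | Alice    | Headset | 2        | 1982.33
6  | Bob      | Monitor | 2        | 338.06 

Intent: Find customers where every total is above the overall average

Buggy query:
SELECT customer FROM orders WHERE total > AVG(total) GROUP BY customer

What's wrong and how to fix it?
Bug: AVG() is an aggregate; it can't sit directly in WHERE

Fix: Use a subquery for AVG and a HAVING MIN(...) filter so the condition holds for every row in the group

Corrected query:
SELECT customer FROM orders GROUP BY customer HAVING MIN(total) > (SELECT AVG(total) FROM orders)

Result:
(no rows)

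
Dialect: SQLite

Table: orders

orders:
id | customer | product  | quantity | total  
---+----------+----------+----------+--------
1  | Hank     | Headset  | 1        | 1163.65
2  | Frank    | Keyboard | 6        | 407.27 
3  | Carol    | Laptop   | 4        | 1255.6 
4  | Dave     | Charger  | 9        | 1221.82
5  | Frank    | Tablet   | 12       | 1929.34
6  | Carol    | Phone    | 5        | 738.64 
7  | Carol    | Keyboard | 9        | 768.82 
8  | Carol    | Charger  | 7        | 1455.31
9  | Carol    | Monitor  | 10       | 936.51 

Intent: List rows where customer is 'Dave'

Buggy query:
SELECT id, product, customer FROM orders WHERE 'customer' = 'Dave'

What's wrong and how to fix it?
Bug: Single quotes denote string literals in SQL; the column name is being compared as a constant string

Fix: Remove the quotes around the column name (or use double quotes for an identifier)

Corrected query:
SELECT id, product, customer FROM orders WHERE customer = 'Dave'

Result:
id | product | customer
---+---------+---------
4  | Charger | Dave    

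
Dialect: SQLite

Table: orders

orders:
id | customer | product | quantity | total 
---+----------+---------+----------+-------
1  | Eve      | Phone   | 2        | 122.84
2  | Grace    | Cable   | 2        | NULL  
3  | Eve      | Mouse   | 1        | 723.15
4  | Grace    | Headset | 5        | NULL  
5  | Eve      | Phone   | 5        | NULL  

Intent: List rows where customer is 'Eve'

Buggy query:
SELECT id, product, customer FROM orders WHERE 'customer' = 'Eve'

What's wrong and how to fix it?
Bug: Single quotes denote string literals in SQL; the column name is being compared as a constant string

Fix: Reference the column as customer without single quotes

Corrected query:
SELECT id, product, customer FROM orders WHERE customer = 'Eve'

Result:
id | product | customer
---+---------+---------
1  | Phone   | Eve     
3  | Mouse   | Eve     
5  | Phone   | Eve     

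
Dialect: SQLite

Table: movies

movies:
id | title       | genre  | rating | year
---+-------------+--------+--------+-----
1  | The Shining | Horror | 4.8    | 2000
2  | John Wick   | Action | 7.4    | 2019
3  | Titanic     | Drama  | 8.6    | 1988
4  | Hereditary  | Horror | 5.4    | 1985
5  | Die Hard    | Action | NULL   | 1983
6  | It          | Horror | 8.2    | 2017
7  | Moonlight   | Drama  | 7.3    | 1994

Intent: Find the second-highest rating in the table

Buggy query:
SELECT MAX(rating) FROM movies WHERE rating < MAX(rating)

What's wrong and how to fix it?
Bug: MAX(rating) on the right of the comparison is an aggregate-in-WHERE error

Fix: Compute the overall MAX in a subquery, then take MAX of rows below it

Corrected query:
SELECT MAX(rating) FROM movies WHERE rating < (SELECT MAX(rating) FROM movies)

Result:
MAX(rating)
-----------
8.2        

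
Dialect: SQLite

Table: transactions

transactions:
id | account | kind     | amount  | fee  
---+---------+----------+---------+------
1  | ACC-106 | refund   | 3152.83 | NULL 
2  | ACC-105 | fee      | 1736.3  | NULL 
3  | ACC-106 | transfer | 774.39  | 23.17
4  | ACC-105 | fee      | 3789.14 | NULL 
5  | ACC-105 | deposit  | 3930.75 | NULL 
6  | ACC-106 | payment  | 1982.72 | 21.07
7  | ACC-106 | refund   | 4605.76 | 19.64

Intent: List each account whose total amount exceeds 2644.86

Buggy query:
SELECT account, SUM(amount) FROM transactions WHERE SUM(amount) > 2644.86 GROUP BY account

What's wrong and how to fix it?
Bug: WHERE runs before GROUP BY, so aggregates aren't available there

Fix: Move the aggregate condition to a HAVING clause

Corrected query:
SELECT account, SUM(amount) FROM transactions GROUP BY account HAVING SUM(amount) > 2644.86

Result:
account | SUM(amount)
--------+------------
ACC-105 | 9456.19    
ACC-106 | 10515.7    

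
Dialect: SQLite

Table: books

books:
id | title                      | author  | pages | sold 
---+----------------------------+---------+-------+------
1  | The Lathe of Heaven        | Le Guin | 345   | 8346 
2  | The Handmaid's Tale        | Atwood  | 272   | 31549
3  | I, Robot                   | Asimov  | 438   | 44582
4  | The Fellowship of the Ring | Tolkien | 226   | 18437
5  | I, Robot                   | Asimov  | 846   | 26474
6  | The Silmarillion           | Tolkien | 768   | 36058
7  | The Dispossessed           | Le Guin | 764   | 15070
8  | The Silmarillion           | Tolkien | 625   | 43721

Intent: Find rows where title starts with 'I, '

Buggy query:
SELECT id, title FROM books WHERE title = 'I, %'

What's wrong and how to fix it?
Bug: Wildcards only work with LIKE; '=' treats '%' as a literal character

Fix: Use LIKE for wildcard pattern matching

Corrected query:
SELECT id, title FROM books WHERE title LIKE 'I, %'

Result:
id | title   
---+---------
3  | I, Robot
5  | I, Robot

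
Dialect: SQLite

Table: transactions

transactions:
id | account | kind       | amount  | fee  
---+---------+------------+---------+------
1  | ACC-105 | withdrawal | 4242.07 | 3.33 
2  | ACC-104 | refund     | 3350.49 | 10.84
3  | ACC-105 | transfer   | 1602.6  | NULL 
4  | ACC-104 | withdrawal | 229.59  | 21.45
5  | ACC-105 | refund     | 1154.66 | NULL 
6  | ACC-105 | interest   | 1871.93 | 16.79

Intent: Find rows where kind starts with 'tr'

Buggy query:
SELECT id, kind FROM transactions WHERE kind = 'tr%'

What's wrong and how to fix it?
Bug: '=' compares the literal string including the % character; pattern matching needs LIKE

Fix: Use LIKE for wildcard pattern matching

Corrected query:
SELECT id, kind FROM transactions WHERE kind LIKE 'tr%'

Result:
id | kind    
---+---------
3  | transfer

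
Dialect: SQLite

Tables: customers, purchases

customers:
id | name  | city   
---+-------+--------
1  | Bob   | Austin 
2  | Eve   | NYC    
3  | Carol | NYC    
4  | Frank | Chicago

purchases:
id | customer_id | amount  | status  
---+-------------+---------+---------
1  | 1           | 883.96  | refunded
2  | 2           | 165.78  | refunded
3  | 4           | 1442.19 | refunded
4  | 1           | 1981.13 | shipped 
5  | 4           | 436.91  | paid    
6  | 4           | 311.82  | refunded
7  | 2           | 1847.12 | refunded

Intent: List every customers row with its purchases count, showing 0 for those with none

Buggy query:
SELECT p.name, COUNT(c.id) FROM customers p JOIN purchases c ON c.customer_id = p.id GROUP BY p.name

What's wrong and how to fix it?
Bug: An inner join excludes parents with zero children

Fix: Use LEFT JOIN so parents without children still appear (COUNT(c.id) gives 0)

Corrected query:
SELECT p.name, COUNT(c.id) FROM customers p LEFT JOIN purchases c ON c.customer_id = p.id GROUP BY p.name

Result:
name  | COUNT(c.id)
------+------------
Bob   | 2          
Carol | 0          
Eve   | 2          
Frank | 3          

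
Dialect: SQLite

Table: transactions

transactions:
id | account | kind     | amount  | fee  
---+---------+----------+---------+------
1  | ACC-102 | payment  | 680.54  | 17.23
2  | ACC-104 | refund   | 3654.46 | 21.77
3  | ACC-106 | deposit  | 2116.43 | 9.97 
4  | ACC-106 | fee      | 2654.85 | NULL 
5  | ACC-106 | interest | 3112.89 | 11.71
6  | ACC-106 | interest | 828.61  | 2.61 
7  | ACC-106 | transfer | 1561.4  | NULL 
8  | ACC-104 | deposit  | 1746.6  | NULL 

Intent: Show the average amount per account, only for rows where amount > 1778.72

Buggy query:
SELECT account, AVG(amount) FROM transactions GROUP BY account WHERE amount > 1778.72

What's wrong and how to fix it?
Bug: WHERE cannot follow GROUP BY

Fix: Place WHERE between FROM and GROUP BY

Corrected query:
SELECT account, AVG(amount) FROM transactions WHERE amount > 1778.72 GROUP BY account

Result:
account | AVG(amount)
--------+------------
ACC-104 | 3654.46    
ACC-106 | 2628.056667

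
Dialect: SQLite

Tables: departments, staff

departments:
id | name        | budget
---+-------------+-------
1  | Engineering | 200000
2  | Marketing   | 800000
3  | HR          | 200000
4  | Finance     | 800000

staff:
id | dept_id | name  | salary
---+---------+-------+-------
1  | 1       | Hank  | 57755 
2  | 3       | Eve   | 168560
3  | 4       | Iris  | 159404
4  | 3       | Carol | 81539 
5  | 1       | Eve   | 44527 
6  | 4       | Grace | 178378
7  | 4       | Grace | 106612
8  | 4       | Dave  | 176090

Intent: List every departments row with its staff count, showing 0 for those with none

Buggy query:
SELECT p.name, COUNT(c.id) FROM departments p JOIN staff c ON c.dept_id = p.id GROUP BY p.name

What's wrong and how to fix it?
Bug: INNER JOIN drops departments rows that have no matching staff rows

Fix: Use LEFT JOIN so parents without children still appear (COUNT(c.id) gives 0)

Corrected query:
SELECT p.name, COUNT(c.id) FROM departments p LEFT JOIN staff c ON c.dept_id = p.id GROUP BY p.name

Result:
name        | COUNT(c.id)
------------+------------
Engineering | 2          
Finance     | 4          
HR          | 2          
Marketing   | 0          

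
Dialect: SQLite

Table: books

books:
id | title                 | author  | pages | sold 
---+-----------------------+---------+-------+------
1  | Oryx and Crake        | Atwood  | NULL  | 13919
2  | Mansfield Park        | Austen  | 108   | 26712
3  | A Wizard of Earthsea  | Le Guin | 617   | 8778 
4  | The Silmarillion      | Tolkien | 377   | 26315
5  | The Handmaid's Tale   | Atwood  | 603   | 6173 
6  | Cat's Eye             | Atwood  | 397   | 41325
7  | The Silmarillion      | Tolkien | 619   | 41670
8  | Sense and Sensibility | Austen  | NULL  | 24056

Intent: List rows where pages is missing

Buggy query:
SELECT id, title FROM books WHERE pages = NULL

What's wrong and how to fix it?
Bug: Comparing to NULL with '=' never matches; NULL = NULL is unknown, not true

Fix: Use IS NULL to test for NULL

Corrected query:
SELECT id, title FROM books WHERE pages IS NULL

Result:
id | title                
---+----------------------
1  | Oryx and Crake       
8  | Sense and Sensibility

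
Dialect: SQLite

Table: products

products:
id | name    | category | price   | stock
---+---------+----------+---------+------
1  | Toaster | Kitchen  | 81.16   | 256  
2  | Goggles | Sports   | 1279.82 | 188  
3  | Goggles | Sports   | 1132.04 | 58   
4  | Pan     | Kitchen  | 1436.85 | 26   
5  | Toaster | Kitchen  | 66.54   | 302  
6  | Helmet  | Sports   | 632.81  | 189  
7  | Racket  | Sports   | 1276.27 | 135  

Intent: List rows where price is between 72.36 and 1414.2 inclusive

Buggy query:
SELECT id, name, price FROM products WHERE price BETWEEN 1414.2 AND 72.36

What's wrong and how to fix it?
Bug: The bounds are reversed; BETWEEN a AND b requires a <= b to match anything

Fix: Swap the bounds so the smaller value comes first

Corrected query:
SELECT id, name, price FROM products WHERE price BETWEEN 72.36 AND 1414.2

Result:
id | name    | price  
---+---------+--------
1  | Toaster | 81.16  
2  | Goggles | 1279.82
3  | Goggles | 1132.04
6  | Helmet  | 632.81 
7  | Racket  | 1276.27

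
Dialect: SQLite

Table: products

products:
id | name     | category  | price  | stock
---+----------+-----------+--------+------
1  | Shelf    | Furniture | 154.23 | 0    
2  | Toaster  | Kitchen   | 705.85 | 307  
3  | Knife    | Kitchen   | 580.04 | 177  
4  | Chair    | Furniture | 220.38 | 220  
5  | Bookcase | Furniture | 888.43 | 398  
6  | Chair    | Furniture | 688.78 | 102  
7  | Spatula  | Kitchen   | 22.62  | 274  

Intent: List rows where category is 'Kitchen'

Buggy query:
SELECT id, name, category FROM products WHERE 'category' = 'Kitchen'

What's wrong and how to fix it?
Bug: 'category' in single quotes is a string literal, not the column; the comparison is literal-vs-literal and never true

Fix: Remove the quotes around the column name (or use double quotes for an identifier)

Corrected query:
SELECT id, name, category FROM products WHERE category = 'Kitchen'

Result:
id | name    | category
---+---------+---------
2  | Toaster | Kitchen 
3  | Knife   | Kitchen 
7  | Spatula | Kitchen 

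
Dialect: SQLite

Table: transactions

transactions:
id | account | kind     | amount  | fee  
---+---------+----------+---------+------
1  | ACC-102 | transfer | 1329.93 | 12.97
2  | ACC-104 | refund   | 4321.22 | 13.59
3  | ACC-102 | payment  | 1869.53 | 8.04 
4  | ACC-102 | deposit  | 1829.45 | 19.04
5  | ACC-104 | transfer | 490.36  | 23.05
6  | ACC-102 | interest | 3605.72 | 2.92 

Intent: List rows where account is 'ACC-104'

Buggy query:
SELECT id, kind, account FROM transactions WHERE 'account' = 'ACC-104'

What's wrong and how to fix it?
Bug: Single quotes denote string literals in SQL; the column name is being compared as a constant string

Fix: Reference the column as account without single quotes

Corrected query:
SELECT id, kind, account FROM transactions WHERE account = 'ACC-104'

Result:
id | kind     | account
---+----------+--------
2  | refund   | ACC-104
5  | transfer | ACC-104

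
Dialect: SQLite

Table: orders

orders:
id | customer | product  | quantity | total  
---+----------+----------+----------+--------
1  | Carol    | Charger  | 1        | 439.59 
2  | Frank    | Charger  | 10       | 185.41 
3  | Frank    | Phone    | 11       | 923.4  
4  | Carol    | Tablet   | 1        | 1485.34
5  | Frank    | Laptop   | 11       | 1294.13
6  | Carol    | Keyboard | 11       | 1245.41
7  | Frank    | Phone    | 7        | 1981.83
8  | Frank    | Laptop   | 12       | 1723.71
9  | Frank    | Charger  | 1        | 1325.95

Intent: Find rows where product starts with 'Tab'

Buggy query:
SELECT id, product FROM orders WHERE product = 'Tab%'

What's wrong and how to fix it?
Bug: '=' compares the literal string including the % character; pattern matching needs LIKE

Fix: Use LIKE for wildcard pattern matching

Corrected query:
SELECT id, product FROM orders WHERE product LIKE 'Tab%'

Result:
id | product
---+--------
4  | Tablet 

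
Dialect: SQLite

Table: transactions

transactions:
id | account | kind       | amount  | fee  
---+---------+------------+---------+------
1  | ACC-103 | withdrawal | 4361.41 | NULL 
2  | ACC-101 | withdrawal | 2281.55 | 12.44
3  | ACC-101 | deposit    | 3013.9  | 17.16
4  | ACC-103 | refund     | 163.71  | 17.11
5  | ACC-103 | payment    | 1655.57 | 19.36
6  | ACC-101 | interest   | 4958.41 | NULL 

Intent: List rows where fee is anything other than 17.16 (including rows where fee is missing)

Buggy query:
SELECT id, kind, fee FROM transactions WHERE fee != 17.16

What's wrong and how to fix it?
Bug: 'fee != 17.16' is unknown when fee is NULL, so NULL rows are silently excluded

Fix: Handle NULL separately with IS NULL alongside the inequality

Corrected query:
SELECT id, kind, fee FROM transactions WHERE fee != 17.16 OR fee IS NULL

Result:
id | kind       | fee  
---+------------+------
1  | withdrawal | NULL 
2  | withdrawal | 12.44
4  | refund     | 17.11
5  | payment    | 19.36
6  | interest   | NULL 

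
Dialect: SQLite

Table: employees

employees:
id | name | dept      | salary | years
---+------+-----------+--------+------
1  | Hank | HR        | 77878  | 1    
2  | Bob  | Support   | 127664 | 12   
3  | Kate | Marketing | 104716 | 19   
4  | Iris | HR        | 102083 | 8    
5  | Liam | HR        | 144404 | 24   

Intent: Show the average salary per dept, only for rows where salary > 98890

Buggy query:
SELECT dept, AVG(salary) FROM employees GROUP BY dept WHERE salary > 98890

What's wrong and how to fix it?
Bug: Row-level WHERE must come before GROUP BY in the clause order

Fix: Place WHERE between FROM and GROUP BY

Corrected query:
SELECT dept, AVG(salary) FROM employees WHERE salary > 98890 GROUP BY dept

Result:
dept      | AVG(salary)
----------+------------
HR        | 123243.5   
Marketing | 104716     
Support   | 127664     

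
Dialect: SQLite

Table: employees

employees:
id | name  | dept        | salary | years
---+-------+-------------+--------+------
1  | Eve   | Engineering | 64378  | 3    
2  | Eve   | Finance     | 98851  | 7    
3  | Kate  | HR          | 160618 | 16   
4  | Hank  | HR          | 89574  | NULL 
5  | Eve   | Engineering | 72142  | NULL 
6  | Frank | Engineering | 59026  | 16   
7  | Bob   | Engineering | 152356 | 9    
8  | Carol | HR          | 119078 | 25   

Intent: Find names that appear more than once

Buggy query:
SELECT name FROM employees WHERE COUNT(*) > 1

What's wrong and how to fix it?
Bug: WHERE can't reference COUNT(*); aggregates are computed after WHERE

Fix: Group first, then use HAVING for the count condition

Corrected query:
SELECT name FROM employees GROUP BY name HAVING COUNT(*) > 1

Result:
name
----
Eve 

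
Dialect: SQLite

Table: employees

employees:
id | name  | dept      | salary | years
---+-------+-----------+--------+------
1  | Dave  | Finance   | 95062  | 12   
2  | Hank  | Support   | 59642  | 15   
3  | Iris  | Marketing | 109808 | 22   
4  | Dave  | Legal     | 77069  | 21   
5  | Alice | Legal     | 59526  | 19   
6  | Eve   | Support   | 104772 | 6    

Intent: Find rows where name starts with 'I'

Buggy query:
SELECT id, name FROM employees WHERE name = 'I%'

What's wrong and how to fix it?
Bug: '=' compares the literal string including the % character; pattern matching needs LIKE

Fix: Use LIKE for wildcard pattern matching

Corrected query:
SELECT id, name FROM employees WHERE name LIKE 'I%'

Result:
id | name
---+-----
3  | Iris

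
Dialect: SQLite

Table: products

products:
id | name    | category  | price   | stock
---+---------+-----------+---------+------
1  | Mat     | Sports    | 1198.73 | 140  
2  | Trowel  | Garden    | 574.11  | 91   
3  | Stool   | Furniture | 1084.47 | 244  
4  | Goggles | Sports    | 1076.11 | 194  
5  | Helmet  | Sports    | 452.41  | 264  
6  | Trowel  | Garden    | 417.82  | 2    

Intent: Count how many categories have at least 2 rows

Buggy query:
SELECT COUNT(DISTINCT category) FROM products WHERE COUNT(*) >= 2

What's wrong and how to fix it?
Bug: WHERE filters individual rows, not groups, so a group-level COUNT is invalid there

Fix: Use a subquery that GROUPs and filters with HAVING, then count its rows

Corrected query:
SELECT COUNT(*) FROM (SELECT category FROM products GROUP BY category HAVING COUNT(*) >= 2)

Result:
COUNT(*)
--------
2       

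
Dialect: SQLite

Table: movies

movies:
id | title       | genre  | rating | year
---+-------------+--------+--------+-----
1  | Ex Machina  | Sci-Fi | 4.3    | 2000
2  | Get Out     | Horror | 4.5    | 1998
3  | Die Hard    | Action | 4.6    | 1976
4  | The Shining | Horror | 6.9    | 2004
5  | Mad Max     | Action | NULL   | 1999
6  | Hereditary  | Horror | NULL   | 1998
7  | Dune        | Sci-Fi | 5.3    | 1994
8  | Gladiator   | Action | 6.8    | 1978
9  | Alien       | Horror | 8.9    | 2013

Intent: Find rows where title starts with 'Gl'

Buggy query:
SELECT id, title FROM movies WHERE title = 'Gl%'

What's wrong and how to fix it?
Bug: Wildcards only work with LIKE; '=' treats '%' as a literal character

Fix: Use LIKE for wildcard pattern matching

Corrected query:
SELECT id, title FROM movies WHERE title LIKE 'Gl%'

Result:
id | title    
---+----------
8  | Gladiator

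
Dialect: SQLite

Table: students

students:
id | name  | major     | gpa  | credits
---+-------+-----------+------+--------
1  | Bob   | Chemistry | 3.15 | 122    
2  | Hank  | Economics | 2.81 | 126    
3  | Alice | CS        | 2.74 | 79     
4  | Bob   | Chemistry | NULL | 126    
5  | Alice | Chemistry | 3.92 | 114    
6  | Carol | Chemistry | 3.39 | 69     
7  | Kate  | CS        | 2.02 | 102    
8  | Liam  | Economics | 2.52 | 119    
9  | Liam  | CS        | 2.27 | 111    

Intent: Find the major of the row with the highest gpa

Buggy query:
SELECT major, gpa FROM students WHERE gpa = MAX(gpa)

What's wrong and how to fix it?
Bug: MAX(gpa) is an aggregate and cannot be used directly in WHERE

Fix: Wrap MAX in a scalar subquery so WHERE compares against a single value

Corrected query:
SELECT major, gpa FROM students WHERE gpa = (SELECT MAX(gpa) FROM students)

Result:
major     | gpa 
----------+-----
Chemistry | 3.92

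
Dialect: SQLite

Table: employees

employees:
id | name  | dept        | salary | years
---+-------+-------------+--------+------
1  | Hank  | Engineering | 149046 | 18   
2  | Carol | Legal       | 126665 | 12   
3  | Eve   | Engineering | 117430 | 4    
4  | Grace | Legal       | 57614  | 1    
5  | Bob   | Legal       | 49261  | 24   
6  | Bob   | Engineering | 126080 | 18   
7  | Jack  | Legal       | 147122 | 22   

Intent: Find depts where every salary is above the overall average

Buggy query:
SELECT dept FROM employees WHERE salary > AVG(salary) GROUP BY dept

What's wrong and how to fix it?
Bug: AVG() is an aggregate; it can't sit directly in WHERE

Fix: Compute the overall average in a scalar subquery and compare each group's MIN against it in HAVING

Corrected query:
SELECT dept FROM employees GROUP BY dept HAVING MIN(salary) > (SELECT AVG(salary) FROM employees)

Result:
dept       
-----------
Engineering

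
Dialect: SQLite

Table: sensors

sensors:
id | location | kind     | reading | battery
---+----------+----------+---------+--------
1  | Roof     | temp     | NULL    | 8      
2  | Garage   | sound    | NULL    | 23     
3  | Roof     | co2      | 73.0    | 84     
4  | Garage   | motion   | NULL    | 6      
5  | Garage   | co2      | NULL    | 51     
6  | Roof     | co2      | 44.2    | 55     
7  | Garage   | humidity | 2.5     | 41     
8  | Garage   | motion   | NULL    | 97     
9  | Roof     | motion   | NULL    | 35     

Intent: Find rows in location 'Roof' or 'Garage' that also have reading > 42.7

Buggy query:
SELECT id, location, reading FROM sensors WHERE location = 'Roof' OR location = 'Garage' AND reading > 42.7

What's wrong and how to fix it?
Bug: Without parentheses, AND is evaluated before OR, so the reading filter only applies to the 'Garage' branch

Fix: Add parentheses around the OR so the AND applies to both alternatives

Corrected query:
SELECT id, location, reading FROM sensors WHERE (location = 'Roof' OR location = 'Garage') AND reading > 42.7

Result:
id | location | reading
---+----------+--------
3  | Roof     | 73     
6  | Roof     | 44.2   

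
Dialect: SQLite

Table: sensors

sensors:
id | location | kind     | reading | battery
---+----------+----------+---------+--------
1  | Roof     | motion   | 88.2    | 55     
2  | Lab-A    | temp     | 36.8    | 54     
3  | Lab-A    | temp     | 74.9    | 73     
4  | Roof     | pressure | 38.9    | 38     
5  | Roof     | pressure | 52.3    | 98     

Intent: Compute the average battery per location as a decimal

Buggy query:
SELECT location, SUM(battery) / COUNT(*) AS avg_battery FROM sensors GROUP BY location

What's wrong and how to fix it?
Bug: SUM(battery) and COUNT(*) are both integers; the division truncates the fractional part

Fix: Cast one side to REAL so the division keeps the fractional part

Corrected query:
SELECT location, SUM(battery) * 1.0 / COUNT(*) AS avg_battery FROM sensors GROUP BY location

Result:
location | avg_battery
---------+------------
Lab-A    | 63.5       
Roof     | 63.666667  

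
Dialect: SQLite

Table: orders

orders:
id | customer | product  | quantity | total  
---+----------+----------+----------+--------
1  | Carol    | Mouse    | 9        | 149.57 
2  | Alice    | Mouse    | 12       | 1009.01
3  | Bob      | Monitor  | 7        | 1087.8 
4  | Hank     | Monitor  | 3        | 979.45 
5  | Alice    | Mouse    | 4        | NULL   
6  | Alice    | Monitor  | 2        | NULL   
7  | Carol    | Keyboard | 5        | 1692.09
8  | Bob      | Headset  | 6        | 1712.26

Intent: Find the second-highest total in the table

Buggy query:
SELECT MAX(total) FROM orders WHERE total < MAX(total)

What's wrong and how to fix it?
Bug: The inner MAX is an aggregate inside WHERE, which is not allowed

Fix: Compute the overall MAX in a subquery, then take MAX of rows below it

Corrected query:
SELECT MAX(total) FROM orders WHERE total < (SELECT MAX(total) FROM orders)

Result:
MAX(total)
----------
1692.09   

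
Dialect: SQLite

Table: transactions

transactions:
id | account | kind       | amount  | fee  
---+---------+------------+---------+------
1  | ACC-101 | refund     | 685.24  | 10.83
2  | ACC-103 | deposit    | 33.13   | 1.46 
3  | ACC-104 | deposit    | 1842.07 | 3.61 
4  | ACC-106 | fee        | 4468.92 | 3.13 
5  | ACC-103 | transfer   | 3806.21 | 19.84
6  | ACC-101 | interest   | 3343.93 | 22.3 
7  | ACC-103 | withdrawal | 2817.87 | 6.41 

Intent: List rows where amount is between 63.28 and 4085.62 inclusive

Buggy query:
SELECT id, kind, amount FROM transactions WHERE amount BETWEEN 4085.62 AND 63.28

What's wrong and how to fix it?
Bug: BETWEEN expects the lower bound first; with 4085.62 AND 63.28 the range is empty

Fix: Swap the bounds so the smaller value comes first

Corrected query:
SELECT id, kind, amount FROM transactions WHERE amount BETWEEN 63.28 AND 4085.62

Result:
id | kind       | amount 
---+------------+--------
1  | refund     | 685.24 
3  | deposit    | 1842.07
5  | transfer   | 3806.21
6  | interest   | 3343.93
7  | withdrawal | 2817.87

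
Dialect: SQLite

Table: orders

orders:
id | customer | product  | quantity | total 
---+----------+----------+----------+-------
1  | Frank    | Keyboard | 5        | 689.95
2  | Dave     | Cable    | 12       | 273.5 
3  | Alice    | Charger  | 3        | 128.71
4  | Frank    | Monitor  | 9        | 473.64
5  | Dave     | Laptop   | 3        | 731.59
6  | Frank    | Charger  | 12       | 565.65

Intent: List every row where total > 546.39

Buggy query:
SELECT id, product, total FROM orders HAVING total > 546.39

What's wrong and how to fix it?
Bug: HAVING filters the output of aggregation, but this query has no GROUP BY and no aggregate functions, so SQLite rejects it (HAVING clause on a non-aggregate query); the condition here is per row

Fix: Use WHERE for row-level filtering

Corrected query:
SELECT id, product, total FROM orders WHERE total > 546.39

Result:
id | product  | total 
---+----------+-------
1  | Keyboard | 689.95
5  | Laptop   | 731.59
6  | Charger  | 565.65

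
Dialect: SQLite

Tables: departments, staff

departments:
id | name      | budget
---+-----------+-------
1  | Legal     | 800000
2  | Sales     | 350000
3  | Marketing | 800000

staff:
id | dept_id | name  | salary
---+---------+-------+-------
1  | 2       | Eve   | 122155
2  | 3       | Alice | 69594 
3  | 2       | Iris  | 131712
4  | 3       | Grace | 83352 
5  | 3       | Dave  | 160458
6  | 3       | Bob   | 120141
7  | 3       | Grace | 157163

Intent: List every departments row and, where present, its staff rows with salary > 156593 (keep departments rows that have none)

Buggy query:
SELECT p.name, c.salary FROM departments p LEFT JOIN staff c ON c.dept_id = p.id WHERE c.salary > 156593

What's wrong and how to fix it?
Bug: A WHERE condition on the right-hand table after LEFT JOIN drops unmatched parents

Fix: Put 'c.salary > 156593' in the JOIN's ON clause instead of WHERE

Corrected query:
SELECT p.name, c.salary FROM departments p LEFT JOIN staff c ON c.dept_id = p.id AND c.salary > 156593

Result:
name      | salary
----------+-------
Legal     | NULL  
Sales     | NULL  
Marketing | 157163
Marketing | 160458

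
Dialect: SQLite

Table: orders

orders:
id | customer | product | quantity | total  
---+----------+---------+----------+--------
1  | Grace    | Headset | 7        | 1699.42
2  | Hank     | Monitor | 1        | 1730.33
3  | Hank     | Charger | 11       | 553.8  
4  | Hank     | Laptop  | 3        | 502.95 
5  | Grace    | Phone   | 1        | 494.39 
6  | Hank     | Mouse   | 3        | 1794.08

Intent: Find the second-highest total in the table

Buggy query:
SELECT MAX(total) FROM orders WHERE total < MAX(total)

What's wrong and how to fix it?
Bug: The inner MAX is an aggregate inside WHERE, which is not allowed

Fix: Compute the overall MAX in a subquery, then take MAX of rows below it

Corrected query:
SELECT MAX(total) FROM orders WHERE total < (SELECT MAX(total) FROM orders)

Result:
MAX(total)
----------
1730.33   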